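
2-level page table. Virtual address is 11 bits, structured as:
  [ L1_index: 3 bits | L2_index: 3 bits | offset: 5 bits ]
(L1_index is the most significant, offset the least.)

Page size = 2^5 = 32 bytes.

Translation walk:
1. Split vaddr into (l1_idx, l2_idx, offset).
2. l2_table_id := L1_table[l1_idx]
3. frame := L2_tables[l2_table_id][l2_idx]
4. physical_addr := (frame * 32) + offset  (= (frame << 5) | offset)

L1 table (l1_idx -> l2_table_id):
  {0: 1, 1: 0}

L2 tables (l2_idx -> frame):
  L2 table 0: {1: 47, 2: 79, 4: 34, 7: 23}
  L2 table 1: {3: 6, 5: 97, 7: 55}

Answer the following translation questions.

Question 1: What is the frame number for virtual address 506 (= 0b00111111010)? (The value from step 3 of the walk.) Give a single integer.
Answer: 23

Derivation:
vaddr = 506: l1_idx=1, l2_idx=7
L1[1] = 0; L2[0][7] = 23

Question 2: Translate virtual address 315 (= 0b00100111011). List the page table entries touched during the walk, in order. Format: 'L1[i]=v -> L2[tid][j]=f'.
Answer: L1[1]=0 -> L2[0][1]=47

Derivation:
vaddr = 315 = 0b00100111011
Split: l1_idx=1, l2_idx=1, offset=27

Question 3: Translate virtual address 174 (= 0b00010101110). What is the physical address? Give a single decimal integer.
vaddr = 174 = 0b00010101110
Split: l1_idx=0, l2_idx=5, offset=14
L1[0] = 1
L2[1][5] = 97
paddr = 97 * 32 + 14 = 3118

Answer: 3118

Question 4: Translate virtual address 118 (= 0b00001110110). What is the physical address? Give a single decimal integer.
Answer: 214

Derivation:
vaddr = 118 = 0b00001110110
Split: l1_idx=0, l2_idx=3, offset=22
L1[0] = 1
L2[1][3] = 6
paddr = 6 * 32 + 22 = 214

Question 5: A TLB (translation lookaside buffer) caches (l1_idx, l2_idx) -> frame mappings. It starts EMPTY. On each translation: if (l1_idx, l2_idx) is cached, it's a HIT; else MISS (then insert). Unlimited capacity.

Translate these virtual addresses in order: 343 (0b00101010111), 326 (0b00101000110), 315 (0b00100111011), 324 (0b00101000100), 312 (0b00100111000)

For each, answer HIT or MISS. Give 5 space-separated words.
vaddr=343: (1,2) not in TLB -> MISS, insert
vaddr=326: (1,2) in TLB -> HIT
vaddr=315: (1,1) not in TLB -> MISS, insert
vaddr=324: (1,2) in TLB -> HIT
vaddr=312: (1,1) in TLB -> HIT

Answer: MISS HIT MISS HIT HIT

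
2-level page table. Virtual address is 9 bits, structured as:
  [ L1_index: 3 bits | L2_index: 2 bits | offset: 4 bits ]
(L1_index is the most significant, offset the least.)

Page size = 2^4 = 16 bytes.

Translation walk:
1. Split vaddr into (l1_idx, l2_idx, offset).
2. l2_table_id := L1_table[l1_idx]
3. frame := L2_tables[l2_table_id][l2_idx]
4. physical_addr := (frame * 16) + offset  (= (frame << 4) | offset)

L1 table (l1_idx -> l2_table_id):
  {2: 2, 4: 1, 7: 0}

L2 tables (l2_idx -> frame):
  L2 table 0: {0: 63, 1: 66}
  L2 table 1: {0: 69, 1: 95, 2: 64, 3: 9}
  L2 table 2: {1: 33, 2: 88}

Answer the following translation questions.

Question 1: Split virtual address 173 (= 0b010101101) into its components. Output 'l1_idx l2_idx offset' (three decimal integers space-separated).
vaddr = 173 = 0b010101101
  top 3 bits -> l1_idx = 2
  next 2 bits -> l2_idx = 2
  bottom 4 bits -> offset = 13

Answer: 2 2 13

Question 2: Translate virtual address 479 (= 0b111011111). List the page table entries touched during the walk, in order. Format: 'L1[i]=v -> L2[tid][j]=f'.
vaddr = 479 = 0b111011111
Split: l1_idx=7, l2_idx=1, offset=15

Answer: L1[7]=0 -> L2[0][1]=66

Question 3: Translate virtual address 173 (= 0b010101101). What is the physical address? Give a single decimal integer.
Answer: 1421

Derivation:
vaddr = 173 = 0b010101101
Split: l1_idx=2, l2_idx=2, offset=13
L1[2] = 2
L2[2][2] = 88
paddr = 88 * 16 + 13 = 1421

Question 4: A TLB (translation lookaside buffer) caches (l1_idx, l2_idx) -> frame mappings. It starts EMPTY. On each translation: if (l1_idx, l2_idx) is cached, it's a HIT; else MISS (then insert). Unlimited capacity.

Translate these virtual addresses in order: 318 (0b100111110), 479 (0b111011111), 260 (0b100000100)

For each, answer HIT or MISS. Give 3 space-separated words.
vaddr=318: (4,3) not in TLB -> MISS, insert
vaddr=479: (7,1) not in TLB -> MISS, insert
vaddr=260: (4,0) not in TLB -> MISS, insert

Answer: MISS MISS MISS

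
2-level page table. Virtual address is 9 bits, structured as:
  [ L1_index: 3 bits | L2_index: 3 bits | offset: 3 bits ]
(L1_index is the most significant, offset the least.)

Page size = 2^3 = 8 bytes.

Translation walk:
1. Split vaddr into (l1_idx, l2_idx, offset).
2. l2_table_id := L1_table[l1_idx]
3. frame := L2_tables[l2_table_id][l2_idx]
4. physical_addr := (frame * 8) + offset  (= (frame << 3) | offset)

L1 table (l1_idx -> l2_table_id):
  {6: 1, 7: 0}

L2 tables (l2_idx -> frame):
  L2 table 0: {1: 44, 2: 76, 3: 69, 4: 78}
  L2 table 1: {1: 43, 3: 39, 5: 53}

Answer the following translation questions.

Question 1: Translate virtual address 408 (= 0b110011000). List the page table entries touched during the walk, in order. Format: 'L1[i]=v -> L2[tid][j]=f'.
Answer: L1[6]=1 -> L2[1][3]=39

Derivation:
vaddr = 408 = 0b110011000
Split: l1_idx=6, l2_idx=3, offset=0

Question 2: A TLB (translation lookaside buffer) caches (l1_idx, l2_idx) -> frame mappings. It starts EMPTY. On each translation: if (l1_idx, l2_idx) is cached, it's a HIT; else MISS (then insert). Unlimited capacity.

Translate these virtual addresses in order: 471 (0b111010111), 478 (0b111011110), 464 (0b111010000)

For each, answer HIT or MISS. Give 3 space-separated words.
Answer: MISS MISS HIT

Derivation:
vaddr=471: (7,2) not in TLB -> MISS, insert
vaddr=478: (7,3) not in TLB -> MISS, insert
vaddr=464: (7,2) in TLB -> HIT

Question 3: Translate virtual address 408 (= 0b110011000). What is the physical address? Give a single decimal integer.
vaddr = 408 = 0b110011000
Split: l1_idx=6, l2_idx=3, offset=0
L1[6] = 1
L2[1][3] = 39
paddr = 39 * 8 + 0 = 312

Answer: 312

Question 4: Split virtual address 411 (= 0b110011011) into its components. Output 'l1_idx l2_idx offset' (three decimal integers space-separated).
Answer: 6 3 3

Derivation:
vaddr = 411 = 0b110011011
  top 3 bits -> l1_idx = 6
  next 3 bits -> l2_idx = 3
  bottom 3 bits -> offset = 3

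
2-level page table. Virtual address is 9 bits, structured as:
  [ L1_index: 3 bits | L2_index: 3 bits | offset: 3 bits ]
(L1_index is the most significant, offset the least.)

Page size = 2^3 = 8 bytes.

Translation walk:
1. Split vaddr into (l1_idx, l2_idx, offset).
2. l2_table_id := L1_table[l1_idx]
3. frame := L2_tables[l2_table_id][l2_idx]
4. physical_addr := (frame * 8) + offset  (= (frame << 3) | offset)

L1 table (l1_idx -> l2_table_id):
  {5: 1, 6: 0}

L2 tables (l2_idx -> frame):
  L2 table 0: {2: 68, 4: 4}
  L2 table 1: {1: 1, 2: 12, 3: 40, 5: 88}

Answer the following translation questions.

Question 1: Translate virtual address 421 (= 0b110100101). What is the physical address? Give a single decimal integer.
Answer: 37

Derivation:
vaddr = 421 = 0b110100101
Split: l1_idx=6, l2_idx=4, offset=5
L1[6] = 0
L2[0][4] = 4
paddr = 4 * 8 + 5 = 37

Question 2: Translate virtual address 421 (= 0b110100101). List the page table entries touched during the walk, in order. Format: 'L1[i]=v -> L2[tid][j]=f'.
Answer: L1[6]=0 -> L2[0][4]=4

Derivation:
vaddr = 421 = 0b110100101
Split: l1_idx=6, l2_idx=4, offset=5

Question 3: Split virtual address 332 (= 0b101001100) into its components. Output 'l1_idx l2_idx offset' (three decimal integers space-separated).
Answer: 5 1 4

Derivation:
vaddr = 332 = 0b101001100
  top 3 bits -> l1_idx = 5
  next 3 bits -> l2_idx = 1
  bottom 3 bits -> offset = 4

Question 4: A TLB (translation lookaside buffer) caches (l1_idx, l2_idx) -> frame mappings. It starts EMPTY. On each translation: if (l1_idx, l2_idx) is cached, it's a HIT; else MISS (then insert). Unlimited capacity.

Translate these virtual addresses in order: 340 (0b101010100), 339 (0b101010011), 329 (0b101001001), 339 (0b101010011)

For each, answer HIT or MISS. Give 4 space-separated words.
Answer: MISS HIT MISS HIT

Derivation:
vaddr=340: (5,2) not in TLB -> MISS, insert
vaddr=339: (5,2) in TLB -> HIT
vaddr=329: (5,1) not in TLB -> MISS, insert
vaddr=339: (5,2) in TLB -> HIT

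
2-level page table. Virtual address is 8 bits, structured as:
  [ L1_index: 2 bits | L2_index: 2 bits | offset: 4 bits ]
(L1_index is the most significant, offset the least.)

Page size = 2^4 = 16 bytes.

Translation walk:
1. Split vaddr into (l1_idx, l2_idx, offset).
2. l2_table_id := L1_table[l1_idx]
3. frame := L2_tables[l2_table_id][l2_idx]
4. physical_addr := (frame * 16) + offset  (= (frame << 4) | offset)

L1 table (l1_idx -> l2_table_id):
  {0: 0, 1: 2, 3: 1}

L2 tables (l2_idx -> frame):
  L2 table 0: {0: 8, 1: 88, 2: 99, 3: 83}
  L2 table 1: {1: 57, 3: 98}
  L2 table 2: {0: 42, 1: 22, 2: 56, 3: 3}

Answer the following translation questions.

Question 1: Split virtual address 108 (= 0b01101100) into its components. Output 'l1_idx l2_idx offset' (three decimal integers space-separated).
Answer: 1 2 12

Derivation:
vaddr = 108 = 0b01101100
  top 2 bits -> l1_idx = 1
  next 2 bits -> l2_idx = 2
  bottom 4 bits -> offset = 12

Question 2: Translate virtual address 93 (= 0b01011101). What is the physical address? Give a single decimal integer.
vaddr = 93 = 0b01011101
Split: l1_idx=1, l2_idx=1, offset=13
L1[1] = 2
L2[2][1] = 22
paddr = 22 * 16 + 13 = 365

Answer: 365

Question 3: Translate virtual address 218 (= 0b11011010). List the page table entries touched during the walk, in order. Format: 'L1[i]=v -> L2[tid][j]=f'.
Answer: L1[3]=1 -> L2[1][1]=57

Derivation:
vaddr = 218 = 0b11011010
Split: l1_idx=3, l2_idx=1, offset=10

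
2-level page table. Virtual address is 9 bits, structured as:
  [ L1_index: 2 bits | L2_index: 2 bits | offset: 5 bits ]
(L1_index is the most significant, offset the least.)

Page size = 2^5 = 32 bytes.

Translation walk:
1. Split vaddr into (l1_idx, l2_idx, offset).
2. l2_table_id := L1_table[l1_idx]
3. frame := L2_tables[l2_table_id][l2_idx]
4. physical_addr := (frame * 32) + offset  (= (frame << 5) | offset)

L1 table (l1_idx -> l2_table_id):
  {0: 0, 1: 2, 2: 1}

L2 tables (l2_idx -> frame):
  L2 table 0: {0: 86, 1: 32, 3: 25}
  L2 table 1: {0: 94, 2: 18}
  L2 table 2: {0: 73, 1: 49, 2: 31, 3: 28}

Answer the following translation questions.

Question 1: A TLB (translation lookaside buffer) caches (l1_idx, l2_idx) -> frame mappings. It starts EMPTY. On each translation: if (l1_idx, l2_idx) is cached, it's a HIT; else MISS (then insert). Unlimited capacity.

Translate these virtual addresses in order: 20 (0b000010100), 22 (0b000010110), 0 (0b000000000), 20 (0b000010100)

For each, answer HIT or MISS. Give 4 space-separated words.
Answer: MISS HIT HIT HIT

Derivation:
vaddr=20: (0,0) not in TLB -> MISS, insert
vaddr=22: (0,0) in TLB -> HIT
vaddr=0: (0,0) in TLB -> HIT
vaddr=20: (0,0) in TLB -> HIT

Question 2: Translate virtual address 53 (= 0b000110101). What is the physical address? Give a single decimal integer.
Answer: 1045

Derivation:
vaddr = 53 = 0b000110101
Split: l1_idx=0, l2_idx=1, offset=21
L1[0] = 0
L2[0][1] = 32
paddr = 32 * 32 + 21 = 1045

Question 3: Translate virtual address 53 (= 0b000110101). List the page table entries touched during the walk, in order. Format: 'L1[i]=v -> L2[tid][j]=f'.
vaddr = 53 = 0b000110101
Split: l1_idx=0, l2_idx=1, offset=21

Answer: L1[0]=0 -> L2[0][1]=32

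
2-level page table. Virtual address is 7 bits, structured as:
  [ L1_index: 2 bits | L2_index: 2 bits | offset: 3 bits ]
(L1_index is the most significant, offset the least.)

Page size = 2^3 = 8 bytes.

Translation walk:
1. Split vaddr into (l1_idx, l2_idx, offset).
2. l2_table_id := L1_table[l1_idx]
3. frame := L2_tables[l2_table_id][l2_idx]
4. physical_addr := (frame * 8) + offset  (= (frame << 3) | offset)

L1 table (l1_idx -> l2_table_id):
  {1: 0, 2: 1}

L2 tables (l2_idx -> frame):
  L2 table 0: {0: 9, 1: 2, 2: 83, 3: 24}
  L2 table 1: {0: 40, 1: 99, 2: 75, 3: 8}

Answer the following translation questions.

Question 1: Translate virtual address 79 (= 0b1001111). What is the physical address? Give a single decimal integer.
vaddr = 79 = 0b1001111
Split: l1_idx=2, l2_idx=1, offset=7
L1[2] = 1
L2[1][1] = 99
paddr = 99 * 8 + 7 = 799

Answer: 799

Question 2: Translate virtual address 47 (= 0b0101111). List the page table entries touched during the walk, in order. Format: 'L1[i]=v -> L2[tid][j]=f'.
Answer: L1[1]=0 -> L2[0][1]=2

Derivation:
vaddr = 47 = 0b0101111
Split: l1_idx=1, l2_idx=1, offset=7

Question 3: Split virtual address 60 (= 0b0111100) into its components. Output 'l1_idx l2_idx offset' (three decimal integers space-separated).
Answer: 1 3 4

Derivation:
vaddr = 60 = 0b0111100
  top 2 bits -> l1_idx = 1
  next 2 bits -> l2_idx = 3
  bottom 3 bits -> offset = 4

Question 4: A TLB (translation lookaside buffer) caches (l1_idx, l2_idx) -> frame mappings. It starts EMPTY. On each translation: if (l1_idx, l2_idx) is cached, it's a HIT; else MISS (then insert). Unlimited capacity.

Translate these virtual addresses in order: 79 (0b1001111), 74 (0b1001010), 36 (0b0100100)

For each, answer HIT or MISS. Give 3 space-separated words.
vaddr=79: (2,1) not in TLB -> MISS, insert
vaddr=74: (2,1) in TLB -> HIT
vaddr=36: (1,0) not in TLB -> MISS, insert

Answer: MISS HIT MISS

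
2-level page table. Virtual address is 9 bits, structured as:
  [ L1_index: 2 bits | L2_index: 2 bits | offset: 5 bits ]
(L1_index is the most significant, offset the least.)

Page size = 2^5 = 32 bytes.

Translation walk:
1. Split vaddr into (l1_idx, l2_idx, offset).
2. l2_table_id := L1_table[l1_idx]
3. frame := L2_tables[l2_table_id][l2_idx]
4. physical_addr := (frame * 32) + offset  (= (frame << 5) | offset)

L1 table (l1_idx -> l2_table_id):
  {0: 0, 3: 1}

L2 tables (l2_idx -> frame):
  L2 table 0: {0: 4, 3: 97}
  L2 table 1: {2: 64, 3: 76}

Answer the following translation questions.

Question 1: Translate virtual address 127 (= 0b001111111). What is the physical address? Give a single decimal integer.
Answer: 3135

Derivation:
vaddr = 127 = 0b001111111
Split: l1_idx=0, l2_idx=3, offset=31
L1[0] = 0
L2[0][3] = 97
paddr = 97 * 32 + 31 = 3135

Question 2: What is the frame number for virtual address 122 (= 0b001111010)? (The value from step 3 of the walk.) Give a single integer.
vaddr = 122: l1_idx=0, l2_idx=3
L1[0] = 0; L2[0][3] = 97

Answer: 97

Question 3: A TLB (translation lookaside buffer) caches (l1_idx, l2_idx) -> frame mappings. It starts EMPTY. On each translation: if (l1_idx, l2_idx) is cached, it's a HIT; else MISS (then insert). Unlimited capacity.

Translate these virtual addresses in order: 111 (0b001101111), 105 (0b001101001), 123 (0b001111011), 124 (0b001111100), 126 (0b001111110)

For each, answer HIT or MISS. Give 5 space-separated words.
vaddr=111: (0,3) not in TLB -> MISS, insert
vaddr=105: (0,3) in TLB -> HIT
vaddr=123: (0,3) in TLB -> HIT
vaddr=124: (0,3) in TLB -> HIT
vaddr=126: (0,3) in TLB -> HIT

Answer: MISS HIT HIT HIT HIT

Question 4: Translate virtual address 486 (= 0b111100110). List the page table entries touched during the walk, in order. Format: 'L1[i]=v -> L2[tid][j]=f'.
vaddr = 486 = 0b111100110
Split: l1_idx=3, l2_idx=3, offset=6

Answer: L1[3]=1 -> L2[1][3]=76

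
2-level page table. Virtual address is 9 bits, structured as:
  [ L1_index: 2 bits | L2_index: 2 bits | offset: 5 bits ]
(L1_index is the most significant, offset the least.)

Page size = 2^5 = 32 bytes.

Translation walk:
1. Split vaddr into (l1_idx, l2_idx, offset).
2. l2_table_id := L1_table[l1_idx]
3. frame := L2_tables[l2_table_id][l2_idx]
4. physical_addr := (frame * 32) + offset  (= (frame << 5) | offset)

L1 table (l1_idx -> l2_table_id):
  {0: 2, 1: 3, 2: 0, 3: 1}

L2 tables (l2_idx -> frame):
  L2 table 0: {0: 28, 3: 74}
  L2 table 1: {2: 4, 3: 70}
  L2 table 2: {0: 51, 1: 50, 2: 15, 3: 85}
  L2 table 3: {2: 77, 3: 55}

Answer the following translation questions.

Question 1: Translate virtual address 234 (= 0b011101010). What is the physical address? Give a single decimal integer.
vaddr = 234 = 0b011101010
Split: l1_idx=1, l2_idx=3, offset=10
L1[1] = 3
L2[3][3] = 55
paddr = 55 * 32 + 10 = 1770

Answer: 1770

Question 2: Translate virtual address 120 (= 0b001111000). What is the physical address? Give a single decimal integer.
vaddr = 120 = 0b001111000
Split: l1_idx=0, l2_idx=3, offset=24
L1[0] = 2
L2[2][3] = 85
paddr = 85 * 32 + 24 = 2744

Answer: 2744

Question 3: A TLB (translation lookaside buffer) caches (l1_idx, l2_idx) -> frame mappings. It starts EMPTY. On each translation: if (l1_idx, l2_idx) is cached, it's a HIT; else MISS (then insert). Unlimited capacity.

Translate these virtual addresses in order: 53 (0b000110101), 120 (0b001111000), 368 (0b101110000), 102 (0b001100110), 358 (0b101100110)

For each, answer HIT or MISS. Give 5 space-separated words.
Answer: MISS MISS MISS HIT HIT

Derivation:
vaddr=53: (0,1) not in TLB -> MISS, insert
vaddr=120: (0,3) not in TLB -> MISS, insert
vaddr=368: (2,3) not in TLB -> MISS, insert
vaddr=102: (0,3) in TLB -> HIT
vaddr=358: (2,3) in TLB -> HIT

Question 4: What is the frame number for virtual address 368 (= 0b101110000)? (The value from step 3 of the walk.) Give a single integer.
vaddr = 368: l1_idx=2, l2_idx=3
L1[2] = 0; L2[0][3] = 74

Answer: 74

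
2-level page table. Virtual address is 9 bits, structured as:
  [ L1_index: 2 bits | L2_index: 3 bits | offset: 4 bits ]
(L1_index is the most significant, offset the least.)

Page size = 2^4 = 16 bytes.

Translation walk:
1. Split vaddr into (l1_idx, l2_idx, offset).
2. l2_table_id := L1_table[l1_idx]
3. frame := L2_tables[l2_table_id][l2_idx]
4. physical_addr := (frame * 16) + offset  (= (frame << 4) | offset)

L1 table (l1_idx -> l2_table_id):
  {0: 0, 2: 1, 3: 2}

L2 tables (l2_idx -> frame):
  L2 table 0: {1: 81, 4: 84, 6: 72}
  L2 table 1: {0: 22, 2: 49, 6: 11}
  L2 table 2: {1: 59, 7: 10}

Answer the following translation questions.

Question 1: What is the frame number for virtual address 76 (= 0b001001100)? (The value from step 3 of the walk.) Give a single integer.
Answer: 84

Derivation:
vaddr = 76: l1_idx=0, l2_idx=4
L1[0] = 0; L2[0][4] = 84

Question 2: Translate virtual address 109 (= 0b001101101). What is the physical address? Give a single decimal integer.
Answer: 1165

Derivation:
vaddr = 109 = 0b001101101
Split: l1_idx=0, l2_idx=6, offset=13
L1[0] = 0
L2[0][6] = 72
paddr = 72 * 16 + 13 = 1165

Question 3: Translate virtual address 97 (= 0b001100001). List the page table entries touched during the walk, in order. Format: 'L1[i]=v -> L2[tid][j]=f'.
Answer: L1[0]=0 -> L2[0][6]=72

Derivation:
vaddr = 97 = 0b001100001
Split: l1_idx=0, l2_idx=6, offset=1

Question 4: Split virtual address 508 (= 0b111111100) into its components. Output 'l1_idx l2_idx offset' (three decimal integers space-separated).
Answer: 3 7 12

Derivation:
vaddr = 508 = 0b111111100
  top 2 bits -> l1_idx = 3
  next 3 bits -> l2_idx = 7
  bottom 4 bits -> offset = 12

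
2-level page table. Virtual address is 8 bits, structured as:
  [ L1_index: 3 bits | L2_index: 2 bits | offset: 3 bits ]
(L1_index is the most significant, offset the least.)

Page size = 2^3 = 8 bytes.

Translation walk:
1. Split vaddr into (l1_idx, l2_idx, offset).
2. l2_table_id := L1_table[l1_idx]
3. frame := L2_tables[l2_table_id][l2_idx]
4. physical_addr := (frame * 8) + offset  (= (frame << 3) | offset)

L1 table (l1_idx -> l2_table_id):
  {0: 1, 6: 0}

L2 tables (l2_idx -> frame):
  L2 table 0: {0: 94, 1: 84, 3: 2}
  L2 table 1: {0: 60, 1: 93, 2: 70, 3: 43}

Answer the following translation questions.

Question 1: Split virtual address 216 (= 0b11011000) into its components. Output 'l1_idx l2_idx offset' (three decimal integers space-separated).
Answer: 6 3 0

Derivation:
vaddr = 216 = 0b11011000
  top 3 bits -> l1_idx = 6
  next 2 bits -> l2_idx = 3
  bottom 3 bits -> offset = 0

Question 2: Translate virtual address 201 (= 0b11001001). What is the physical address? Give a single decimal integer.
Answer: 673

Derivation:
vaddr = 201 = 0b11001001
Split: l1_idx=6, l2_idx=1, offset=1
L1[6] = 0
L2[0][1] = 84
paddr = 84 * 8 + 1 = 673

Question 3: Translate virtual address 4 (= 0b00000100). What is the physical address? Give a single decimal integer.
Answer: 484

Derivation:
vaddr = 4 = 0b00000100
Split: l1_idx=0, l2_idx=0, offset=4
L1[0] = 1
L2[1][0] = 60
paddr = 60 * 8 + 4 = 484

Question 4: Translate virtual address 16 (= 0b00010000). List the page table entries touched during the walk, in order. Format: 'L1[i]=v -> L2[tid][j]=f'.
Answer: L1[0]=1 -> L2[1][2]=70

Derivation:
vaddr = 16 = 0b00010000
Split: l1_idx=0, l2_idx=2, offset=0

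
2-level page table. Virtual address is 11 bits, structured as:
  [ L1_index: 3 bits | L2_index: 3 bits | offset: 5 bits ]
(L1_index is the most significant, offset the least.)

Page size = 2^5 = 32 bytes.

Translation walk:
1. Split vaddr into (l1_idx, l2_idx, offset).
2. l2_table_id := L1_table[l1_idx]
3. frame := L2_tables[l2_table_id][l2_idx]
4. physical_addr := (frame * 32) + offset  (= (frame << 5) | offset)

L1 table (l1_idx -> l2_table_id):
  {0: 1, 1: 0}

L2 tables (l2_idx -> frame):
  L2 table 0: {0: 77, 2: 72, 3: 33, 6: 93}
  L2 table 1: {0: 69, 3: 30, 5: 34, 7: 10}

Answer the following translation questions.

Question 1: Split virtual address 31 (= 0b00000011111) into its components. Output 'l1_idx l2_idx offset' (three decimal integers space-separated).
vaddr = 31 = 0b00000011111
  top 3 bits -> l1_idx = 0
  next 3 bits -> l2_idx = 0
  bottom 5 bits -> offset = 31

Answer: 0 0 31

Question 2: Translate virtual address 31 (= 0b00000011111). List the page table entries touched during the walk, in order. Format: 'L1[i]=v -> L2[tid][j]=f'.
Answer: L1[0]=1 -> L2[1][0]=69

Derivation:
vaddr = 31 = 0b00000011111
Split: l1_idx=0, l2_idx=0, offset=31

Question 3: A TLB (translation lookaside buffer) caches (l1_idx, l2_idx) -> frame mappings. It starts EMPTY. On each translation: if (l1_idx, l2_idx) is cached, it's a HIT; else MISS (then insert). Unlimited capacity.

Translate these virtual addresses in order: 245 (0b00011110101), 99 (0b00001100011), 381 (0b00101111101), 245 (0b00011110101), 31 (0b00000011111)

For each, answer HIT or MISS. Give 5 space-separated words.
vaddr=245: (0,7) not in TLB -> MISS, insert
vaddr=99: (0,3) not in TLB -> MISS, insert
vaddr=381: (1,3) not in TLB -> MISS, insert
vaddr=245: (0,7) in TLB -> HIT
vaddr=31: (0,0) not in TLB -> MISS, insert

Answer: MISS MISS MISS HIT MISS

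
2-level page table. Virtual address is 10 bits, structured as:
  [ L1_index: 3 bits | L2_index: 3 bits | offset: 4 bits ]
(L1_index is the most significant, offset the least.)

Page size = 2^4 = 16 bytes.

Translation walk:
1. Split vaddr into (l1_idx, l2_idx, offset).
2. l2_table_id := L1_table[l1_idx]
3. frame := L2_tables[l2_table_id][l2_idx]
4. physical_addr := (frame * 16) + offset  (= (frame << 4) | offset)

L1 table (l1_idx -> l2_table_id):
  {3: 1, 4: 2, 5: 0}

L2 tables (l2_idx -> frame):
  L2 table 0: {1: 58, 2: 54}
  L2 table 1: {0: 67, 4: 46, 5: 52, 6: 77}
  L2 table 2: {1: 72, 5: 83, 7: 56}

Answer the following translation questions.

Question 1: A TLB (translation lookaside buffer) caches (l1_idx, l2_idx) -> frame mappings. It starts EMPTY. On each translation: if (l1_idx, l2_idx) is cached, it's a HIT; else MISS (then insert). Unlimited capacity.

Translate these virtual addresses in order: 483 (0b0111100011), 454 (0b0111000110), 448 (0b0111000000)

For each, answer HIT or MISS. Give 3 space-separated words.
Answer: MISS MISS HIT

Derivation:
vaddr=483: (3,6) not in TLB -> MISS, insert
vaddr=454: (3,4) not in TLB -> MISS, insert
vaddr=448: (3,4) in TLB -> HIT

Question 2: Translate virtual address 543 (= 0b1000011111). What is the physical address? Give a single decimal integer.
Answer: 1167

Derivation:
vaddr = 543 = 0b1000011111
Split: l1_idx=4, l2_idx=1, offset=15
L1[4] = 2
L2[2][1] = 72
paddr = 72 * 16 + 15 = 1167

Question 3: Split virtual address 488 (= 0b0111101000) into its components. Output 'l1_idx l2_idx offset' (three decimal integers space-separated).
Answer: 3 6 8

Derivation:
vaddr = 488 = 0b0111101000
  top 3 bits -> l1_idx = 3
  next 3 bits -> l2_idx = 6
  bottom 4 bits -> offset = 8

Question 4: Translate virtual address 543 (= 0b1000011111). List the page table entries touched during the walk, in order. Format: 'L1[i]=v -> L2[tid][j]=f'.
vaddr = 543 = 0b1000011111
Split: l1_idx=4, l2_idx=1, offset=15

Answer: L1[4]=2 -> L2[2][1]=72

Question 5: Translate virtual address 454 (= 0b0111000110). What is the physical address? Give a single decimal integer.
Answer: 742

Derivation:
vaddr = 454 = 0b0111000110
Split: l1_idx=3, l2_idx=4, offset=6
L1[3] = 1
L2[1][4] = 46
paddr = 46 * 16 + 6 = 742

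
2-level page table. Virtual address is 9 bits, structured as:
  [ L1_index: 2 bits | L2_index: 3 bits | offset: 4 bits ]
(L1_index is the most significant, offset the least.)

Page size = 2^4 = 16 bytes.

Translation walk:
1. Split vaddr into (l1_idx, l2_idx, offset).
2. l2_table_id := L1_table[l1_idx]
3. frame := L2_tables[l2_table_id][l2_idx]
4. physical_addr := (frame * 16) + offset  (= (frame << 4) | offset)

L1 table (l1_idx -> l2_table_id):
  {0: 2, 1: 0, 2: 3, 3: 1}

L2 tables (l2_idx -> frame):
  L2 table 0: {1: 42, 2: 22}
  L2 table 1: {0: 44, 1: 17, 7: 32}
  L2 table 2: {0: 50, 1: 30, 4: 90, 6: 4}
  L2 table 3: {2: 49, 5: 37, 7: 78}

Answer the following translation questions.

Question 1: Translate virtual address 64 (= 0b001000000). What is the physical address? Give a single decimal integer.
vaddr = 64 = 0b001000000
Split: l1_idx=0, l2_idx=4, offset=0
L1[0] = 2
L2[2][4] = 90
paddr = 90 * 16 + 0 = 1440

Answer: 1440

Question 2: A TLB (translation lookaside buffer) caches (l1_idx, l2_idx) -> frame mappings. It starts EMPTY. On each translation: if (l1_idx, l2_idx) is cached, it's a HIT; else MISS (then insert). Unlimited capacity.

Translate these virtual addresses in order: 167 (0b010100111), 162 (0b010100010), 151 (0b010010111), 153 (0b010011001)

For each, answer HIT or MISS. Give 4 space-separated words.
Answer: MISS HIT MISS HIT

Derivation:
vaddr=167: (1,2) not in TLB -> MISS, insert
vaddr=162: (1,2) in TLB -> HIT
vaddr=151: (1,1) not in TLB -> MISS, insert
vaddr=153: (1,1) in TLB -> HIT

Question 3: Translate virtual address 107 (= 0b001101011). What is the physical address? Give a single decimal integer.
vaddr = 107 = 0b001101011
Split: l1_idx=0, l2_idx=6, offset=11
L1[0] = 2
L2[2][6] = 4
paddr = 4 * 16 + 11 = 75

Answer: 75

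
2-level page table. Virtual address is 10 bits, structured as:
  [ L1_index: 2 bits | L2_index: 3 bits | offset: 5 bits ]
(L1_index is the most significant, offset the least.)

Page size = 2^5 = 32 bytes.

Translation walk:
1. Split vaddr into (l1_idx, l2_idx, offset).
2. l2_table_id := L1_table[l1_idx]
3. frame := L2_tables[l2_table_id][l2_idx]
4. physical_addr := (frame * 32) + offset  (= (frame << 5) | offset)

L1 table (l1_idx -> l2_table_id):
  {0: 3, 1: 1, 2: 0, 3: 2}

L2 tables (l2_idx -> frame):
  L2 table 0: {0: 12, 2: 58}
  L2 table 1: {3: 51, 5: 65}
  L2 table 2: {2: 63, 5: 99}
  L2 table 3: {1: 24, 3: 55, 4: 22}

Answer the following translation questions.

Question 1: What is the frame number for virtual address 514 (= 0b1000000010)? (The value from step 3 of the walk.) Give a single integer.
Answer: 12

Derivation:
vaddr = 514: l1_idx=2, l2_idx=0
L1[2] = 0; L2[0][0] = 12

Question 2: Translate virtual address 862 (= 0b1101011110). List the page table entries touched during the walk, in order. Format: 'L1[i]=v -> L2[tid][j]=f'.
Answer: L1[3]=2 -> L2[2][2]=63

Derivation:
vaddr = 862 = 0b1101011110
Split: l1_idx=3, l2_idx=2, offset=30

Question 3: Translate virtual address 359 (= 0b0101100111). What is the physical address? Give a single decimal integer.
Answer: 1639

Derivation:
vaddr = 359 = 0b0101100111
Split: l1_idx=1, l2_idx=3, offset=7
L1[1] = 1
L2[1][3] = 51
paddr = 51 * 32 + 7 = 1639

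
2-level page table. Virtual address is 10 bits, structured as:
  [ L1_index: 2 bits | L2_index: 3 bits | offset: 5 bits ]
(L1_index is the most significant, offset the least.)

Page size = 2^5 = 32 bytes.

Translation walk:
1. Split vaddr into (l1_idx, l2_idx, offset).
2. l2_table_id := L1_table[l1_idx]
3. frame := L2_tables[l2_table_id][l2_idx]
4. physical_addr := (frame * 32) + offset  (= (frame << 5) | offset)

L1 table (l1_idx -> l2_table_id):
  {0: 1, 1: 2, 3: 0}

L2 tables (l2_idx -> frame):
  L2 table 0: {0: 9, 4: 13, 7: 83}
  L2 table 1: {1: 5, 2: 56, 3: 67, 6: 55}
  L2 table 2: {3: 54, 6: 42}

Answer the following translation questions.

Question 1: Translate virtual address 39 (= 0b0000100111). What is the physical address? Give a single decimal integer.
vaddr = 39 = 0b0000100111
Split: l1_idx=0, l2_idx=1, offset=7
L1[0] = 1
L2[1][1] = 5
paddr = 5 * 32 + 7 = 167

Answer: 167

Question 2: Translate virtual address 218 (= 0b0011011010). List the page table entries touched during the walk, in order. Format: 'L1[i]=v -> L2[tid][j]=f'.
vaddr = 218 = 0b0011011010
Split: l1_idx=0, l2_idx=6, offset=26

Answer: L1[0]=1 -> L2[1][6]=55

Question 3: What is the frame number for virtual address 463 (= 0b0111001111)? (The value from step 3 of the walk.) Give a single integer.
Answer: 42

Derivation:
vaddr = 463: l1_idx=1, l2_idx=6
L1[1] = 2; L2[2][6] = 42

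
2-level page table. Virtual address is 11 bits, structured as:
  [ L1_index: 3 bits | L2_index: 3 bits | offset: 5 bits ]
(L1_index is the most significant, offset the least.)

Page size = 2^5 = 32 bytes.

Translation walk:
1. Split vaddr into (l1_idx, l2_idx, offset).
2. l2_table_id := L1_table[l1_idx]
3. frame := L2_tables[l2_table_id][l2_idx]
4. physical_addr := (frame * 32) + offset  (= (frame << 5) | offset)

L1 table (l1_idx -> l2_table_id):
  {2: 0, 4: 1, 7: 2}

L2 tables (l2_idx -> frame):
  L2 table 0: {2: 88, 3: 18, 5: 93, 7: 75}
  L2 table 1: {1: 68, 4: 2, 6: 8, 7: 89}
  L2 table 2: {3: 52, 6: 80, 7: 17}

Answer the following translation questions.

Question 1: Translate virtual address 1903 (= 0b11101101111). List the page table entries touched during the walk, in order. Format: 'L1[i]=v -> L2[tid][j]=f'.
Answer: L1[7]=2 -> L2[2][3]=52

Derivation:
vaddr = 1903 = 0b11101101111
Split: l1_idx=7, l2_idx=3, offset=15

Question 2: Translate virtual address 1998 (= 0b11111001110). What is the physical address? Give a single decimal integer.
Answer: 2574

Derivation:
vaddr = 1998 = 0b11111001110
Split: l1_idx=7, l2_idx=6, offset=14
L1[7] = 2
L2[2][6] = 80
paddr = 80 * 32 + 14 = 2574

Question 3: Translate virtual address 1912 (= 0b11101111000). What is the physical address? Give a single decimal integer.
vaddr = 1912 = 0b11101111000
Split: l1_idx=7, l2_idx=3, offset=24
L1[7] = 2
L2[2][3] = 52
paddr = 52 * 32 + 24 = 1688

Answer: 1688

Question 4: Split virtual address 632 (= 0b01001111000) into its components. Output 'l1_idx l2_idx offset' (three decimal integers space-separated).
vaddr = 632 = 0b01001111000
  top 3 bits -> l1_idx = 2
  next 3 bits -> l2_idx = 3
  bottom 5 bits -> offset = 24

Answer: 2 3 24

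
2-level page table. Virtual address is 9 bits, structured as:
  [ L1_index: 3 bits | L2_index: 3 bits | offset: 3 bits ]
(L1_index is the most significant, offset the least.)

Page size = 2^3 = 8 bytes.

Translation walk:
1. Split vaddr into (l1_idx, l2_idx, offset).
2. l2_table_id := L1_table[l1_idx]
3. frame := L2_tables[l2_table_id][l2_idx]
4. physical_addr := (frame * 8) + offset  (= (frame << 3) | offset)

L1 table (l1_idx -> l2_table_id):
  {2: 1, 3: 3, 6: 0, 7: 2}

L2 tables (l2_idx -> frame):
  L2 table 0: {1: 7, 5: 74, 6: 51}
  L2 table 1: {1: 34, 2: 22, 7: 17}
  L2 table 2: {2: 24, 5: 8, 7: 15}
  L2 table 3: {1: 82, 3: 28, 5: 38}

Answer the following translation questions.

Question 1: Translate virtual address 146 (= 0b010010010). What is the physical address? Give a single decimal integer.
Answer: 178

Derivation:
vaddr = 146 = 0b010010010
Split: l1_idx=2, l2_idx=2, offset=2
L1[2] = 1
L2[1][2] = 22
paddr = 22 * 8 + 2 = 178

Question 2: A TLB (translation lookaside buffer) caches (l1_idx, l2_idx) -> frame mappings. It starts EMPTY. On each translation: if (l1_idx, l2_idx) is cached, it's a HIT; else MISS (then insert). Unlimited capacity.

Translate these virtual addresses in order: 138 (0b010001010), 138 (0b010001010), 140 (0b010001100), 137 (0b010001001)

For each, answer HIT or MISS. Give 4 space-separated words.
vaddr=138: (2,1) not in TLB -> MISS, insert
vaddr=138: (2,1) in TLB -> HIT
vaddr=140: (2,1) in TLB -> HIT
vaddr=137: (2,1) in TLB -> HIT

Answer: MISS HIT HIT HIT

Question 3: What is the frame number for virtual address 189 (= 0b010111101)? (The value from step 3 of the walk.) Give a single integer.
Answer: 17

Derivation:
vaddr = 189: l1_idx=2, l2_idx=7
L1[2] = 1; L2[1][7] = 17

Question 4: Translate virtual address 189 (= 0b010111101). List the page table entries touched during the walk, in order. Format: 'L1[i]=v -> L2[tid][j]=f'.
Answer: L1[2]=1 -> L2[1][7]=17

Derivation:
vaddr = 189 = 0b010111101
Split: l1_idx=2, l2_idx=7, offset=5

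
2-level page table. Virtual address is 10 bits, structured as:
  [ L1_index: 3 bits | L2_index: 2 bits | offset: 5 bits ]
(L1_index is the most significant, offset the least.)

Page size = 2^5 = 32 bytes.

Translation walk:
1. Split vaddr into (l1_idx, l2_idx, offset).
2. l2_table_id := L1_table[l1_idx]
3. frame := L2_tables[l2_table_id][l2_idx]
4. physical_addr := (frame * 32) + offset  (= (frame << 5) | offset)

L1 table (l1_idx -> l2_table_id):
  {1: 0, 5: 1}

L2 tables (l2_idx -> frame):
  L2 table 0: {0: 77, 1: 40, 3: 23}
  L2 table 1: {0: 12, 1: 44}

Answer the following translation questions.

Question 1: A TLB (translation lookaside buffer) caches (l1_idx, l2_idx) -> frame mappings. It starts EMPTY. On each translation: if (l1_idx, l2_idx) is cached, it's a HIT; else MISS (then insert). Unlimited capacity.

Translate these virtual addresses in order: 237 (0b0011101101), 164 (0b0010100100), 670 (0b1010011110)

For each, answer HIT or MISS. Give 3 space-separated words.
Answer: MISS MISS MISS

Derivation:
vaddr=237: (1,3) not in TLB -> MISS, insert
vaddr=164: (1,1) not in TLB -> MISS, insert
vaddr=670: (5,0) not in TLB -> MISS, insert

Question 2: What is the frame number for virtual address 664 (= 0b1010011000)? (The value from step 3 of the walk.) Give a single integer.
vaddr = 664: l1_idx=5, l2_idx=0
L1[5] = 1; L2[1][0] = 12

Answer: 12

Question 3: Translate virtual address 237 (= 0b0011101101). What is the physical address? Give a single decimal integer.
Answer: 749

Derivation:
vaddr = 237 = 0b0011101101
Split: l1_idx=1, l2_idx=3, offset=13
L1[1] = 0
L2[0][3] = 23
paddr = 23 * 32 + 13 = 749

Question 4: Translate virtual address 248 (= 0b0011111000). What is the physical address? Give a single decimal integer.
Answer: 760

Derivation:
vaddr = 248 = 0b0011111000
Split: l1_idx=1, l2_idx=3, offset=24
L1[1] = 0
L2[0][3] = 23
paddr = 23 * 32 + 24 = 760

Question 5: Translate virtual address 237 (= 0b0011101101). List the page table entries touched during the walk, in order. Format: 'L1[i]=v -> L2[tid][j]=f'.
vaddr = 237 = 0b0011101101
Split: l1_idx=1, l2_idx=3, offset=13

Answer: L1[1]=0 -> L2[0][3]=23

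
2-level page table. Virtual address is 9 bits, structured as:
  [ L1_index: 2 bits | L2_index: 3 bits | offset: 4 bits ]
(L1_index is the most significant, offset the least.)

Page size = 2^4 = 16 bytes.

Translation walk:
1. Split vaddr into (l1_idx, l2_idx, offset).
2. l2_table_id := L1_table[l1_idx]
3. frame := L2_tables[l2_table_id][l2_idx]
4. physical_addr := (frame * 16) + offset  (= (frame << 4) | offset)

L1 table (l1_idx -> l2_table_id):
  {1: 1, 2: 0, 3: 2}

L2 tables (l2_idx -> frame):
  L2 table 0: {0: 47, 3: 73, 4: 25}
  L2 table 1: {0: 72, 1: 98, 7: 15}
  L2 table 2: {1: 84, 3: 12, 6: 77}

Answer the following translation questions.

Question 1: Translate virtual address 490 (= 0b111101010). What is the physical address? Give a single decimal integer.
Answer: 1242

Derivation:
vaddr = 490 = 0b111101010
Split: l1_idx=3, l2_idx=6, offset=10
L1[3] = 2
L2[2][6] = 77
paddr = 77 * 16 + 10 = 1242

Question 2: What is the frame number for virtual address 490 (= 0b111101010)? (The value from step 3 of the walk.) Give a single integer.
Answer: 77

Derivation:
vaddr = 490: l1_idx=3, l2_idx=6
L1[3] = 2; L2[2][6] = 77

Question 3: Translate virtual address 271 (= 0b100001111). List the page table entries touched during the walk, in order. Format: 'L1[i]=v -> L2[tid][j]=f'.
vaddr = 271 = 0b100001111
Split: l1_idx=2, l2_idx=0, offset=15

Answer: L1[2]=0 -> L2[0][0]=47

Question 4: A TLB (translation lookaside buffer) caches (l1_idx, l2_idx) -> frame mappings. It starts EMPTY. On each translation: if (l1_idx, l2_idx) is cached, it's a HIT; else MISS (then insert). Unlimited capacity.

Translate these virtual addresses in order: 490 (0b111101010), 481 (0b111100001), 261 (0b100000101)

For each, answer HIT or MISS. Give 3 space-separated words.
vaddr=490: (3,6) not in TLB -> MISS, insert
vaddr=481: (3,6) in TLB -> HIT
vaddr=261: (2,0) not in TLB -> MISS, insert

Answer: MISS HIT MISS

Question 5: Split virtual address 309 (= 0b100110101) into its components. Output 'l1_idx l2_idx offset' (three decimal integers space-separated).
Answer: 2 3 5

Derivation:
vaddr = 309 = 0b100110101
  top 2 bits -> l1_idx = 2
  next 3 bits -> l2_idx = 3
  bottom 4 bits -> offset = 5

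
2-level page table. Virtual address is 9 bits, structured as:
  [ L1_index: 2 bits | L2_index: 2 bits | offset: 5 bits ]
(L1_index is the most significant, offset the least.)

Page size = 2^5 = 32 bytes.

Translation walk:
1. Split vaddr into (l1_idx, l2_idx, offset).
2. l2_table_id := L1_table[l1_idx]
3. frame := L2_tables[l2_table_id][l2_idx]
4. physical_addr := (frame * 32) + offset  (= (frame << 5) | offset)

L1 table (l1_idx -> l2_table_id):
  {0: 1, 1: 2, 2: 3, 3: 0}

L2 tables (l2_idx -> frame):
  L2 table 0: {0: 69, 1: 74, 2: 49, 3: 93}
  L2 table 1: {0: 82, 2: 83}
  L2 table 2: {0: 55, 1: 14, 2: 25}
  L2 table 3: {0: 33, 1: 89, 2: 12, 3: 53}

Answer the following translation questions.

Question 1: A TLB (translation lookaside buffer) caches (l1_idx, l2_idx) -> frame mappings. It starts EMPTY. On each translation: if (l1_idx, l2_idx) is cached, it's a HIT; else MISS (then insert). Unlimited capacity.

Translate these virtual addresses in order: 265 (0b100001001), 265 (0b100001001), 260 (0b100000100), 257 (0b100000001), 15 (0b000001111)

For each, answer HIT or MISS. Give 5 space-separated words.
vaddr=265: (2,0) not in TLB -> MISS, insert
vaddr=265: (2,0) in TLB -> HIT
vaddr=260: (2,0) in TLB -> HIT
vaddr=257: (2,0) in TLB -> HIT
vaddr=15: (0,0) not in TLB -> MISS, insert

Answer: MISS HIT HIT HIT MISS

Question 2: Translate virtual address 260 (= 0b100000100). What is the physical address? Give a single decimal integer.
vaddr = 260 = 0b100000100
Split: l1_idx=2, l2_idx=0, offset=4
L1[2] = 3
L2[3][0] = 33
paddr = 33 * 32 + 4 = 1060

Answer: 1060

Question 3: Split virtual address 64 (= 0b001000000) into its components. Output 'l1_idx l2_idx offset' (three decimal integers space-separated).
vaddr = 64 = 0b001000000
  top 2 bits -> l1_idx = 0
  next 2 bits -> l2_idx = 2
  bottom 5 bits -> offset = 0

Answer: 0 2 0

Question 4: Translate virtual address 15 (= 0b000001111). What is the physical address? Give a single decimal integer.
vaddr = 15 = 0b000001111
Split: l1_idx=0, l2_idx=0, offset=15
L1[0] = 1
L2[1][0] = 82
paddr = 82 * 32 + 15 = 2639

Answer: 2639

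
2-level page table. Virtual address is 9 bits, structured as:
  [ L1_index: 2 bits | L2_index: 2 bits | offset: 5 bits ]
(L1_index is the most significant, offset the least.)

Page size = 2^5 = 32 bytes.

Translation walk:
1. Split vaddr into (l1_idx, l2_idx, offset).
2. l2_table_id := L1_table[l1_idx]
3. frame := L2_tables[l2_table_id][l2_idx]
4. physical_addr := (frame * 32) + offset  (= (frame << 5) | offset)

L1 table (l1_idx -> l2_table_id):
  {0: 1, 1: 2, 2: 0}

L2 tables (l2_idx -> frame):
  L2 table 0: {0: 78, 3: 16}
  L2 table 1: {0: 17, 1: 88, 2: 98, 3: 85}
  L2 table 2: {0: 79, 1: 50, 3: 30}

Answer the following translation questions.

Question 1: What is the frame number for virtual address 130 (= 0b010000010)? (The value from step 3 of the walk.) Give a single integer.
Answer: 79

Derivation:
vaddr = 130: l1_idx=1, l2_idx=0
L1[1] = 2; L2[2][0] = 79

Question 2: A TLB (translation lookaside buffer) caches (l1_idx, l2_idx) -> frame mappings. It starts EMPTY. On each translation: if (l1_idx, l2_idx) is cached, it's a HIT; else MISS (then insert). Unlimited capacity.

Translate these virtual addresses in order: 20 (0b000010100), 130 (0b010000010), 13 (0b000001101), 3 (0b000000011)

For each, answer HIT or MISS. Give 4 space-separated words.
vaddr=20: (0,0) not in TLB -> MISS, insert
vaddr=130: (1,0) not in TLB -> MISS, insert
vaddr=13: (0,0) in TLB -> HIT
vaddr=3: (0,0) in TLB -> HIT

Answer: MISS MISS HIT HIT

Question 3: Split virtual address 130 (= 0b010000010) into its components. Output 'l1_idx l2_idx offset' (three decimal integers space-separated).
Answer: 1 0 2

Derivation:
vaddr = 130 = 0b010000010
  top 2 bits -> l1_idx = 1
  next 2 bits -> l2_idx = 0
  bottom 5 bits -> offset = 2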